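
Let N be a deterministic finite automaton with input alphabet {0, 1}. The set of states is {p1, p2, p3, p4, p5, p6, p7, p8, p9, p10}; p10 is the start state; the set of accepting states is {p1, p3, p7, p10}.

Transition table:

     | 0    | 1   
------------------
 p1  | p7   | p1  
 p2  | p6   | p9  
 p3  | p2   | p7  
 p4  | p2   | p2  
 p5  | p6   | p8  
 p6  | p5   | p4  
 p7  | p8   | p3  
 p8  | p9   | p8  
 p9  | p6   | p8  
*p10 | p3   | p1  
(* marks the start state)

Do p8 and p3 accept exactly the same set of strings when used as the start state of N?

No

Start with accepting vs non-accepting: {p1,p3,p7,p10} | {p2,p4,p5,p6,p8,p9}.
Split {p1,p3,p7,p10} by δ(·,0) → {p1,p10} and {p3,p7}.
The partition is now stable with 3 blocks: {p1,p10} | {p2,p4,p5,p6,p8,p9} | {p3,p7}.
p8 and p3 end up in different blocks, so they are distinguishable. For instance, the string 'ε' is accepted from only p3.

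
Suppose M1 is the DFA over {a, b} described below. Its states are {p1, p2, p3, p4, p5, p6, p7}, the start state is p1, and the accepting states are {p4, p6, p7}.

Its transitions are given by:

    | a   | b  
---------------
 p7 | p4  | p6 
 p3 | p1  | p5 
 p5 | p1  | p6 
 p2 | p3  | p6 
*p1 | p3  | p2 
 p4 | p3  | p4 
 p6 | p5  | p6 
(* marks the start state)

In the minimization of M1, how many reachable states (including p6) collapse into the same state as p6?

1

First remove the unreachable states {p4,p7}; 5 states remain.
Initial partition by acceptance: {p6} | {p1,p2,p3,p5}.
Split {p1,p2,p3,p5} by δ(·,b) → {p1,p3} and {p2,p5}.
The partition is now stable with 3 blocks: {p6} | {p1,p3} | {p2,p5}.
State p6 belongs to the block {p6}, which has 1 states.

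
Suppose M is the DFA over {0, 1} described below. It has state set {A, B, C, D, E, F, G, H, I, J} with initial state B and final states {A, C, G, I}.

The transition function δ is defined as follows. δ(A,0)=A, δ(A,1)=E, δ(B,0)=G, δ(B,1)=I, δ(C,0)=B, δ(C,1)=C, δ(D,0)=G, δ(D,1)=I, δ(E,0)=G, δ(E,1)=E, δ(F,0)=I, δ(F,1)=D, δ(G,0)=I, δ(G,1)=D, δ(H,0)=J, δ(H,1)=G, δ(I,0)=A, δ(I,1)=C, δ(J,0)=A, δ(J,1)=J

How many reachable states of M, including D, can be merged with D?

2

First remove the unreachable states {F,H,J}; 7 states remain.
Start with accepting vs non-accepting: {A,C,G,I} | {B,D,E}.
Refine {A,C,G,I} on symbol 0: members go to different blocks, giving {A,G,I} and {C}.
On input 1, block {A,G,I} splits into {A,G} and {I}.
Split {A,G} by δ(·,0) → {A} and {G}.
Refine {B,D,E} on symbol 1: members go to different blocks, giving {B,D} and {E}.
Stable partition: {A} | {B,D} | {C} | {I} | {G} | {E} — 6 equivalence classes.
The equivalence class containing D is {B,D}, of size 2.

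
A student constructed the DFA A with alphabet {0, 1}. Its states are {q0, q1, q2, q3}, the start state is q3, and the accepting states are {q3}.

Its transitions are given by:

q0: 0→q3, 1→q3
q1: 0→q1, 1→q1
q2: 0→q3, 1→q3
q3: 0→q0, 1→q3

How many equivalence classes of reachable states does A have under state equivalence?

2

States {q1,q2} cannot be reached from the start state, so discard them.
P0 = {q3} | {q0}.
Stable partition: {q3} | {q0} — 2 equivalence classes.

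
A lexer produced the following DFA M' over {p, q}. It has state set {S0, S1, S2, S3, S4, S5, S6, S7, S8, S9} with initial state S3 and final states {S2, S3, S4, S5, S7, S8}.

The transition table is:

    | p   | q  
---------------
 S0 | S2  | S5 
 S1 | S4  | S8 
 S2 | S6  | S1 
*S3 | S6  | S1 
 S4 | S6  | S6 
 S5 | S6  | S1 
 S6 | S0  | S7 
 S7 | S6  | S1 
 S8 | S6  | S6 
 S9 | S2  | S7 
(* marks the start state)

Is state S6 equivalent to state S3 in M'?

No

States {S9} cannot be reached from the start state, so discard them.
P0 = {S2,S3,S4,S5,S7,S8} | {S0,S1,S6}.
Split {S0,S1,S6} by δ(·,p) → {S0,S1} and {S6}.
Split {S2,S3,S4,S5,S7,S8} by δ(·,q) → {S2,S3,S5,S7} and {S4,S8}.
Split {S0,S1} by δ(·,p) → {S0} and {S1}.
Stable partition: {S2,S3,S5,S7} | {S0} | {S6} | {S4,S8} | {S1} — 5 equivalence classes.
S6 and S3 end up in different blocks, so they are distinguishable. For instance, the string 'ε' is accepted from only S3.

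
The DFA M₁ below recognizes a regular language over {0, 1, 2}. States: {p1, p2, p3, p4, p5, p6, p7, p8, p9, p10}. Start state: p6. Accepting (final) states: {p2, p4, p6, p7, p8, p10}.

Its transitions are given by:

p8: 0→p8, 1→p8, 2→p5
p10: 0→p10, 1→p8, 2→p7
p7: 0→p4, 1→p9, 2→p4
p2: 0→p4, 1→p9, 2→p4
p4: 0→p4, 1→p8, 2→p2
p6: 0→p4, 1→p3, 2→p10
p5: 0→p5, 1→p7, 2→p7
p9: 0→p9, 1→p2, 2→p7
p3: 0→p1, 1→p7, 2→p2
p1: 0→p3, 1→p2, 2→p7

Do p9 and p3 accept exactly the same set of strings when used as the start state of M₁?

Yes

All states are reachable from the start state.
Initial partition by acceptance: {p2,p4,p6,p7,p8,p10} | {p1,p3,p5,p9}.
Split {p2,p4,p6,p7,p8,p10} by δ(·,1) → {p2,p6,p7} and {p4,p8,p10}.
Split {p4,p8,p10} by δ(·,2) → {p4,p10} and {p8}.
Stable partition: {p2,p6,p7} | {p1,p3,p5,p9} | {p4,p10} | {p8} — 4 equivalence classes.
p9 and p3 lie in the same block of the stable partition, so they are equivalent — no string distinguishes them.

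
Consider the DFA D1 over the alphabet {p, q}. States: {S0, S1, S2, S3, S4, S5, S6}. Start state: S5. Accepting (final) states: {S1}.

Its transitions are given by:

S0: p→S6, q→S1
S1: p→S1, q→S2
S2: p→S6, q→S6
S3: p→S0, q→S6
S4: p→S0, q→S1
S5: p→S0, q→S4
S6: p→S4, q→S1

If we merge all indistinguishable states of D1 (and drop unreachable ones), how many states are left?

First remove the unreachable states {S3}; 6 states remain.
Initial partition by acceptance: {S1} | {S0,S2,S4,S5,S6}.
On input q, block {S0,S2,S4,S5,S6} splits into {S0,S4,S6} and {S2,S5}.
The partition is now stable with 3 blocks: {S1} | {S0,S4,S6} | {S2,S5}.

3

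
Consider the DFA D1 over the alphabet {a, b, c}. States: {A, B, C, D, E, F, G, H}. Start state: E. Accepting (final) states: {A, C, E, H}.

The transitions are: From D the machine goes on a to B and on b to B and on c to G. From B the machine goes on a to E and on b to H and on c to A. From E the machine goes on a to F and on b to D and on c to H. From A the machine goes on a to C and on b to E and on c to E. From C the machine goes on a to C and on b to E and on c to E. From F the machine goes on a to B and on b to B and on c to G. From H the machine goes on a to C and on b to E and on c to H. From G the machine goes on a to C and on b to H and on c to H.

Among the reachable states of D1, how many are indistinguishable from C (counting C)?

All states are reachable from the start state.
Start with accepting vs non-accepting: {A,C,E,H} | {B,D,F,G}.
On input a, block {A,C,E,H} splits into {A,C,H} and {E}.
Refine {A,C,H} on symbol c: members go to different blocks, giving {A,C} and {H}.
Refine {B,D,F,G} on symbol a: members go to different blocks, giving {D,F} and {B} and {G}.
No further refinement is possible. Final partition (6 blocks): {A,C} | {D,F} | {E} | {H} | {B} | {G}.
The equivalence class containing C is {A,C}, of size 2.

2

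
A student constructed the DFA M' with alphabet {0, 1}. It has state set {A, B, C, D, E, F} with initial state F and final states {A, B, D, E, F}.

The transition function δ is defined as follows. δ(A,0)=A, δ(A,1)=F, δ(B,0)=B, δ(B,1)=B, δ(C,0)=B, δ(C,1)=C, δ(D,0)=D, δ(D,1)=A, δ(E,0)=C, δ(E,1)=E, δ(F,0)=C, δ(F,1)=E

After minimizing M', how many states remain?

3

First remove the unreachable states {A,D}; 4 states remain.
Start with accepting vs non-accepting: {B,E,F} | {C}.
Split {B,E,F} by δ(·,0) → {E,F} and {B}.
Stable partition: {E,F} | {C} | {B} — 3 equivalence classes.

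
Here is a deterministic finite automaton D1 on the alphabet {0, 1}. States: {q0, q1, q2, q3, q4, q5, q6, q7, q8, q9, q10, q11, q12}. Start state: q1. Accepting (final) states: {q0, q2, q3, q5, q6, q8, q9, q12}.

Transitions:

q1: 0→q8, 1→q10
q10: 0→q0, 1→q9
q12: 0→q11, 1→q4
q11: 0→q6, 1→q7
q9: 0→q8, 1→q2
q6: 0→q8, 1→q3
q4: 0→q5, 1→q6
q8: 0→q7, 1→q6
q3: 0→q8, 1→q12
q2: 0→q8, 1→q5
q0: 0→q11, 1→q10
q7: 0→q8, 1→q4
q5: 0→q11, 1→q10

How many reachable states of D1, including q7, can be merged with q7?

2

P0 = {q0,q2,q3,q5,q6,q8,q9,q12} | {q1,q4,q7,q10,q11}.
Split {q0,q2,q3,q5,q6,q8,q9,q12} by δ(·,0) → {q0,q5,q8,q12} and {q2,q3,q6,q9}.
Split {q0,q5,q8,q12} by δ(·,1) → {q0,q5,q12} and {q8}.
Refine {q1,q4,q7,q10,q11} on symbol 0: members go to different blocks, giving {q1,q7} and {q4,q10} and {q11}.
On input 1, block {q2,q3,q6,q9} splits into {q2,q3} and {q6,q9}.
The partition is now stable with 7 blocks: {q0,q5,q12} | {q1,q7} | {q2,q3} | {q8} | {q4,q10} | {q11} | {q6,q9}.
The equivalence class containing q7 is {q1,q7}, of size 2.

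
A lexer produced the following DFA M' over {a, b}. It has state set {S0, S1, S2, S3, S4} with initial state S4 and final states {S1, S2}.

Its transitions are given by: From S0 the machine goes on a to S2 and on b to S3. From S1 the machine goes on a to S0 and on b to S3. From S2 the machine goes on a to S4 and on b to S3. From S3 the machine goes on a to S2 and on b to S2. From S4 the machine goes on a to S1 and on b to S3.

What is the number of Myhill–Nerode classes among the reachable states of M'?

3

All states are reachable from the start state.
Initial partition by acceptance: {S1,S2} | {S0,S3,S4}.
On input b, block {S0,S3,S4} splits into {S0,S4} and {S3}.
The partition is now stable with 3 blocks: {S1,S2} | {S0,S4} | {S3}.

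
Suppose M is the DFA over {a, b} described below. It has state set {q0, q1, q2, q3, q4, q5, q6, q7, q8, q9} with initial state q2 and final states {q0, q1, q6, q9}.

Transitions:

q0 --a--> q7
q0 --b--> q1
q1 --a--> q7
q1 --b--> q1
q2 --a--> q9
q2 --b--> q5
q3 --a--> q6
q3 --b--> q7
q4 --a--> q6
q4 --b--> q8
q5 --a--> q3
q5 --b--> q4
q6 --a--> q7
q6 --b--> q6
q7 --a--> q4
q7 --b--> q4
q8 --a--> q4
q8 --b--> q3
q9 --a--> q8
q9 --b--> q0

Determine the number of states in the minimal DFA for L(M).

Every state is reachable, so we keep all 10.
Start with accepting vs non-accepting: {q0,q1,q6,q9} | {q2,q3,q4,q5,q7,q8}.
Split {q2,q3,q4,q5,q7,q8} by δ(·,a) → {q2,q3,q4} and {q5,q7,q8}.
No further refinement is possible. Final partition (3 blocks): {q0,q1,q6,q9} | {q2,q3,q4} | {q5,q7,q8}.

3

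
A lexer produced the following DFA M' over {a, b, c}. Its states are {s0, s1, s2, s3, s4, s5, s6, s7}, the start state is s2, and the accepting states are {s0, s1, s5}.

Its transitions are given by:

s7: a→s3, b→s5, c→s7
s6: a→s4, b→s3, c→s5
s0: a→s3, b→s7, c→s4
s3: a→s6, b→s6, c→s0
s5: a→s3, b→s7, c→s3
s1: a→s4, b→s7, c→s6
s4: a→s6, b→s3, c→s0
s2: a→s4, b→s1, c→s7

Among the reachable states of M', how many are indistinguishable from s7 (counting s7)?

2

Start with accepting vs non-accepting: {s0,s1,s5} | {s2,s3,s4,s6,s7}.
Split {s2,s3,s4,s6,s7} by δ(·,b) → {s3,s4,s6} and {s2,s7}.
No further refinement is possible. Final partition (3 blocks): {s0,s1,s5} | {s3,s4,s6} | {s2,s7}.
State s7 belongs to the block {s2,s7}, which has 2 states.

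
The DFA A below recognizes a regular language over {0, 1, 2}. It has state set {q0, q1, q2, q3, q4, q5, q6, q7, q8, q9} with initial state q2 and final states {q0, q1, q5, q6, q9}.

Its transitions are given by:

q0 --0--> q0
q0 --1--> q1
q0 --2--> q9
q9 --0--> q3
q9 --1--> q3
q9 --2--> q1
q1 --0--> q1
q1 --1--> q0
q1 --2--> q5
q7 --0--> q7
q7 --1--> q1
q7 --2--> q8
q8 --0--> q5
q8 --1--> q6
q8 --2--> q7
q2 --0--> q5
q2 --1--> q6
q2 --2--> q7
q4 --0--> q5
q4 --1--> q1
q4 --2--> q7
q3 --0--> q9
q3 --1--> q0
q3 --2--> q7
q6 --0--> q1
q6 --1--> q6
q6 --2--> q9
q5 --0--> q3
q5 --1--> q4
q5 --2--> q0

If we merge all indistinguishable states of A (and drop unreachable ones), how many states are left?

4

All states are reachable from the start state.
Initial partition by acceptance: {q0,q1,q5,q6,q9} | {q2,q3,q4,q7,q8}.
Split {q0,q1,q5,q6,q9} by δ(·,0) → {q0,q1,q6} and {q5,q9}.
Refine {q2,q3,q4,q7,q8} on symbol 0: members go to different blocks, giving {q2,q3,q4,q8} and {q7}.
Stable partition: {q0,q1,q6} | {q2,q3,q4,q8} | {q5,q9} | {q7} — 4 equivalence classes.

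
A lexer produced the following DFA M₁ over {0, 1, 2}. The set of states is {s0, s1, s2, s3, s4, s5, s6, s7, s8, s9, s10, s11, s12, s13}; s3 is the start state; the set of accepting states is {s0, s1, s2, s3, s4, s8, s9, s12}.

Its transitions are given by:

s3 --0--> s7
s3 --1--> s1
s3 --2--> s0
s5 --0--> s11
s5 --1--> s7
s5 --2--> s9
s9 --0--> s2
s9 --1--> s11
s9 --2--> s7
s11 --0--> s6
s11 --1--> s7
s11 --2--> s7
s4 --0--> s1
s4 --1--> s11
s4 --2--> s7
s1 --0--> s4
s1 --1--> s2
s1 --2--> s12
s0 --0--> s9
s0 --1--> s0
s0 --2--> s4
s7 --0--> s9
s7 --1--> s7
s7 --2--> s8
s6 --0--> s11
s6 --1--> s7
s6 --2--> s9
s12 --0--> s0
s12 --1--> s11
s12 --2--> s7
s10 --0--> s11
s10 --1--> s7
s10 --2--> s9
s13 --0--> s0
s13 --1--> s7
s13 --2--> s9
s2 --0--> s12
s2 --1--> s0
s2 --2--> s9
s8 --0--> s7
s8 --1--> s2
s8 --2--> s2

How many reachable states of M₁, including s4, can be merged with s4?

3

First remove the unreachable states {s5,s10,s13}; 11 states remain.
P0 = {s0,s1,s2,s3,s4,s8,s9,s12} | {s6,s7,s11}.
Refine {s0,s1,s2,s3,s4,s8,s9,s12} on symbol 0: members go to different blocks, giving {s0,s1,s2,s4,s9,s12} and {s3,s8}.
Refine {s0,s1,s2,s4,s9,s12} on symbol 1: members go to different blocks, giving {s0,s1,s2} and {s4,s9,s12}.
On input 0, block {s6,s7,s11} splits into {s6,s11} and {s7}.
Refine {s6,s11} on symbol 2: members go to different blocks, giving {s6} and {s11}.
Stable partition: {s0,s1,s2} | {s6} | {s3,s8} | {s4,s9,s12} | {s7} | {s11} — 6 equivalence classes.
The equivalence class containing s4 is {s4,s9,s12}, of size 3.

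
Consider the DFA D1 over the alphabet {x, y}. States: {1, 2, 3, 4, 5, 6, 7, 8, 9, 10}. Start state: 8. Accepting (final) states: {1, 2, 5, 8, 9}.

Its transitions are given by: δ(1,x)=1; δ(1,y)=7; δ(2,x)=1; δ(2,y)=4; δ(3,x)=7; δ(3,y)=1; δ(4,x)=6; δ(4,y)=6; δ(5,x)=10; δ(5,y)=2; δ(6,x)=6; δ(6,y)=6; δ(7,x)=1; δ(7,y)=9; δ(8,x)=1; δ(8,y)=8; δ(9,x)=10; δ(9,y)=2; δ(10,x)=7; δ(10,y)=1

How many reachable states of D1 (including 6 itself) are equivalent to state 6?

2

Reachable states from the start: {1,2,4,6,7,8,9,10}. Unreachable: {3,5} — drop them.
Start with accepting vs non-accepting: {1,2,8,9} | {4,6,7,10}.
On input x, block {1,2,8,9} splits into {1,2,8} and {9}.
Refine {1,2,8} on symbol y: members go to different blocks, giving {1,2} and {8}.
On input x, block {4,6,7,10} splits into {4,6,10} and {7}.
On input y, block {1,2} splits into {1} and {2}.
Split {4,6,10} by δ(·,x) → {4,6} and {10}.
The partition is now stable with 7 blocks: {1} | {4,6} | {9} | {8} | {7} | {2} | {10}.
State 6 belongs to the block {4,6}, which has 2 states.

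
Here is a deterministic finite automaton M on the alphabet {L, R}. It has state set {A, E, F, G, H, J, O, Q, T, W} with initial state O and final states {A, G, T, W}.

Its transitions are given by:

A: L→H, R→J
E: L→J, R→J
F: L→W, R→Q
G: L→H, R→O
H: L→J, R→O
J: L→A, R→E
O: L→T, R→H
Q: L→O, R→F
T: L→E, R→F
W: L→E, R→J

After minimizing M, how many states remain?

First remove the unreachable states {G}; 9 states remain.
Start with accepting vs non-accepting: {A,T,W} | {E,F,H,J,O,Q}.
Refine {E,F,H,J,O,Q} on symbol L: members go to different blocks, giving {E,H,Q} and {F,J,O}.
Stable partition: {A,T,W} | {E,H,Q} | {F,J,O} — 3 equivalence classes.

3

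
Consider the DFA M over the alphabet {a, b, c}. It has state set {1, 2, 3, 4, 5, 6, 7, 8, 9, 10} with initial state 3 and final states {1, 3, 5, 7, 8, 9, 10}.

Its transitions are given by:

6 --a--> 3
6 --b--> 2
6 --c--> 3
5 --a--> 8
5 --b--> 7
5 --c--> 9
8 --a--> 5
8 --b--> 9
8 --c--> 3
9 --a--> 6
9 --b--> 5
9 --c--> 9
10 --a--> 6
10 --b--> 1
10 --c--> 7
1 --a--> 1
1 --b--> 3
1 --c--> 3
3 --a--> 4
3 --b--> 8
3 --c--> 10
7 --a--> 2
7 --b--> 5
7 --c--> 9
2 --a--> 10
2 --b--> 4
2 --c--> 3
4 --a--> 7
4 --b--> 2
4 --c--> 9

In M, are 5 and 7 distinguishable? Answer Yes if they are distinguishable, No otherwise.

Yes

Every state is reachable, so we keep all 10.
Initial partition by acceptance: {1,3,5,7,8,9,10} | {2,4,6}.
Split {1,3,5,7,8,9,10} by δ(·,a) → {3,7,9,10} and {1,5,8}.
No further refinement is possible. Final partition (3 blocks): {3,7,9,10} | {2,4,6} | {1,5,8}.
5 and 7 end up in different blocks, so they are distinguishable. For instance, the string 'a' is accepted from only 5.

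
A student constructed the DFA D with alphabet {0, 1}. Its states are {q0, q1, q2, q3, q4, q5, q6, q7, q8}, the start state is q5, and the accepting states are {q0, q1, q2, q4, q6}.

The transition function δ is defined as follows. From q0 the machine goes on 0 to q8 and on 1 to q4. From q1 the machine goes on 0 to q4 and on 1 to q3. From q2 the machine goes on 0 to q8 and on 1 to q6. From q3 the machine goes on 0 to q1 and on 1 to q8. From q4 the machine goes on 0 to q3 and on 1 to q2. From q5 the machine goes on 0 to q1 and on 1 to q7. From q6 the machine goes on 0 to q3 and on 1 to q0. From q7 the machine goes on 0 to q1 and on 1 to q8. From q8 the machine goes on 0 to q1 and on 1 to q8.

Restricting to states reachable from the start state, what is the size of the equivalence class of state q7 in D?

Start with accepting vs non-accepting: {q0,q1,q2,q4,q6} | {q3,q5,q7,q8}.
Split {q0,q1,q2,q4,q6} by δ(·,0) → {q0,q2,q4,q6} and {q1}.
Stable partition: {q0,q2,q4,q6} | {q3,q5,q7,q8} | {q1} — 3 equivalence classes.
The equivalence class containing q7 is {q3,q5,q7,q8}, of size 4.

4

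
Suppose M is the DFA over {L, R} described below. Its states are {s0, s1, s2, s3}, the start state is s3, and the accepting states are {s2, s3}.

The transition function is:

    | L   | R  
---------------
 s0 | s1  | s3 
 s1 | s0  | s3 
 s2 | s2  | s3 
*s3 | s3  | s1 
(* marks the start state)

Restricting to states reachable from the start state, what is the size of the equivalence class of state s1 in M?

Reachable states from the start: {s0,s1,s3}. Unreachable: {s2} — drop them.
Start with accepting vs non-accepting: {s3} | {s0,s1}.
The partition is now stable with 2 blocks: {s3} | {s0,s1}.
State s1 belongs to the block {s0,s1}, which has 2 states.

2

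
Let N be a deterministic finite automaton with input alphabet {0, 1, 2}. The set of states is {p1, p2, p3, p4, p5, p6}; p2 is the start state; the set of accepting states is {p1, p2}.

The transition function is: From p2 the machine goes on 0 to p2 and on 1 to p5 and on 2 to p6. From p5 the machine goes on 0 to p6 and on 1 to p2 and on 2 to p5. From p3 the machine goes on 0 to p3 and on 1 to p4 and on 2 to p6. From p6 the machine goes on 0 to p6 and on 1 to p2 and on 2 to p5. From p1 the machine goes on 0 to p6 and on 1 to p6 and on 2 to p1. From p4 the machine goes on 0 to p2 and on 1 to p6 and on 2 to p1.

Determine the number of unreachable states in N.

No path from p2 leads to p1, p3, p4; the other 3 states are all reachable.

3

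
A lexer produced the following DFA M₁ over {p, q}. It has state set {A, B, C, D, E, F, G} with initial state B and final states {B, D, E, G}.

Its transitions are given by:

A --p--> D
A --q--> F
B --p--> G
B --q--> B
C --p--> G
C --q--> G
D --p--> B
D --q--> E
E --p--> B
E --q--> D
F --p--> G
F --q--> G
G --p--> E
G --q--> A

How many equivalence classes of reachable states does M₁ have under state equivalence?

First remove the unreachable states {C}; 6 states remain.
Initial partition by acceptance: {B,D,E,G} | {A,F}.
Split {B,D,E,G} by δ(·,q) → {B,D,E} and {G}.
Split {B,D,E} by δ(·,p) → {D,E} and {B}.
Split {A,F} by δ(·,p) → {A} and {F}.
No further refinement is possible. Final partition (5 blocks): {D,E} | {A} | {G} | {B} | {F}.

5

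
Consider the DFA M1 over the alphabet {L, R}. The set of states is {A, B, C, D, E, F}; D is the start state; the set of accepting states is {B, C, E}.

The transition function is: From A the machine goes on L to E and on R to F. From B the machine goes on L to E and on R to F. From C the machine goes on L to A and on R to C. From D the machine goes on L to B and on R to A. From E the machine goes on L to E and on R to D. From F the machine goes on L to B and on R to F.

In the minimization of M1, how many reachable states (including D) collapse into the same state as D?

Reachable states from the start: {A,B,D,E,F}. Unreachable: {C} — drop them.
Initial partition by acceptance: {B,E} | {A,D,F}.
No further refinement is possible. Final partition (2 blocks): {B,E} | {A,D,F}.
The equivalence class containing D is {A,D,F}, of size 3.

3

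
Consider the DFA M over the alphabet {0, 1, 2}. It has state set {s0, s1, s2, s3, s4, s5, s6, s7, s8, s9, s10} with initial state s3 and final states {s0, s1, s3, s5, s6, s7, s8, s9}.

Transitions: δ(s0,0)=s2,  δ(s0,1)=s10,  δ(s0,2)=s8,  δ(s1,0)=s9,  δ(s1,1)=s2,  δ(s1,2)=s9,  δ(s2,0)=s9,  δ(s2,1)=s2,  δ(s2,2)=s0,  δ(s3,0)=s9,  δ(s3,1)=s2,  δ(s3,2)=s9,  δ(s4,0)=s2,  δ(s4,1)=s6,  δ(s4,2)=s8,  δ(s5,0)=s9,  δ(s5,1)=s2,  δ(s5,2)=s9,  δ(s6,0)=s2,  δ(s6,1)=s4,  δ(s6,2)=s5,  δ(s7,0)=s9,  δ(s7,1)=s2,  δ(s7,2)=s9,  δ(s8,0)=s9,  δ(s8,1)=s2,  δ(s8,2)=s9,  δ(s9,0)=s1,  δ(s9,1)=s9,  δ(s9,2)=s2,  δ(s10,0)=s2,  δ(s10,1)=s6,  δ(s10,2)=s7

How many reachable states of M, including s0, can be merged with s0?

P0 = {s0,s1,s3,s5,s6,s7,s8,s9} | {s2,s4,s10}.
Refine {s0,s1,s3,s5,s6,s7,s8,s9} on symbol 0: members go to different blocks, giving {s1,s3,s5,s7,s8,s9} and {s0,s6}.
On input 1, block {s1,s3,s5,s7,s8,s9} splits into {s1,s3,s5,s7,s8} and {s9}.
On input 0, block {s2,s4,s10} splits into {s4,s10} and {s2}.
Stable partition: {s1,s3,s5,s7,s8} | {s4,s10} | {s0,s6} | {s9} | {s2} — 5 equivalence classes.
State s0 belongs to the block {s0,s6}, which has 2 states.

2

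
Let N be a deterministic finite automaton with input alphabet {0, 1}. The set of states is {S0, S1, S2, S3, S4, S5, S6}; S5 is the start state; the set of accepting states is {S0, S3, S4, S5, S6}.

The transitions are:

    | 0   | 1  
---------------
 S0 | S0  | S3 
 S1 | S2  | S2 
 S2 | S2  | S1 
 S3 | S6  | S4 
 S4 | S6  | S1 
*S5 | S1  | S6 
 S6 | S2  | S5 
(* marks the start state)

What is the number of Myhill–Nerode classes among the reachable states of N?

Reachable states from the start: {S1,S2,S5,S6}. Unreachable: {S0,S3,S4} — drop them.
Start with accepting vs non-accepting: {S5,S6} | {S1,S2}.
The partition is now stable with 2 blocks: {S5,S6} | {S1,S2}.

2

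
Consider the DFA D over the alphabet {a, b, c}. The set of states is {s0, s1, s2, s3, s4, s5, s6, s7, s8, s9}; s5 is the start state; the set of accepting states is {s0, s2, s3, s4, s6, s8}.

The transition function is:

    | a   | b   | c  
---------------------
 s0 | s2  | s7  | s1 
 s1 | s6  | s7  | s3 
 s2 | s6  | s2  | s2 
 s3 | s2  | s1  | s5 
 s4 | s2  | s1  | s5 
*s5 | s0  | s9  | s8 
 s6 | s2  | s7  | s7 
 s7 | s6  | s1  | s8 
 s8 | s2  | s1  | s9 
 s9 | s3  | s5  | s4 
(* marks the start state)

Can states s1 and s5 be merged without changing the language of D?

Initial partition by acceptance: {s0,s2,s3,s4,s6,s8} | {s1,s5,s7,s9}.
On input b, block {s0,s2,s3,s4,s6,s8} splits into {s0,s3,s4,s6,s8} and {s2}.
No further refinement is possible. Final partition (3 blocks): {s0,s3,s4,s6,s8} | {s1,s5,s7,s9} | {s2}.
s1 and s5 lie in the same block of the stable partition, so they are equivalent — no string distinguishes them.

Yes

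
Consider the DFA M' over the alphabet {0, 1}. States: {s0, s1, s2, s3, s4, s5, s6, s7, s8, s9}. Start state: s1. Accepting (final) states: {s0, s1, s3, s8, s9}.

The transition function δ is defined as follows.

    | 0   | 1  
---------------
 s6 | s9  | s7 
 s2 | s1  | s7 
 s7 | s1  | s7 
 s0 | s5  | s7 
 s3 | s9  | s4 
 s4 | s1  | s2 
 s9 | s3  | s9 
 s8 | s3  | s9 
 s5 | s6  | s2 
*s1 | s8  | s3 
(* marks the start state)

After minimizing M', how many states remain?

4

First remove the unreachable states {s0,s5,s6}; 7 states remain.
Start with accepting vs non-accepting: {s1,s3,s8,s9} | {s2,s4,s7}.
On input 1, block {s1,s3,s8,s9} splits into {s1,s8,s9} and {s3}.
Refine {s1,s8,s9} on symbol 0: members go to different blocks, giving {s8,s9} and {s1}.
The partition is now stable with 4 blocks: {s8,s9} | {s2,s4,s7} | {s3} | {s1}.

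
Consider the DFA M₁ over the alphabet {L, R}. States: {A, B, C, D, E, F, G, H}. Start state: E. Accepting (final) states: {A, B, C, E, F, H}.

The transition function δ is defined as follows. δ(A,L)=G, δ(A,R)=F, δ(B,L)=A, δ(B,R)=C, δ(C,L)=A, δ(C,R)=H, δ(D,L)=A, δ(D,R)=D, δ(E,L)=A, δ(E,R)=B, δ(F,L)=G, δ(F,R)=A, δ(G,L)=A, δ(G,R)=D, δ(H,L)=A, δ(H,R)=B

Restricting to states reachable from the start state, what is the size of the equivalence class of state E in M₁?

Every state is reachable, so we keep all 8.
Initial partition by acceptance: {A,B,C,E,F,H} | {D,G}.
Split {A,B,C,E,F,H} by δ(·,L) → {B,C,E,H} and {A,F}.
No further refinement is possible. Final partition (3 blocks): {B,C,E,H} | {D,G} | {A,F}.
The equivalence class containing E is {B,C,E,H}, of size 4.

4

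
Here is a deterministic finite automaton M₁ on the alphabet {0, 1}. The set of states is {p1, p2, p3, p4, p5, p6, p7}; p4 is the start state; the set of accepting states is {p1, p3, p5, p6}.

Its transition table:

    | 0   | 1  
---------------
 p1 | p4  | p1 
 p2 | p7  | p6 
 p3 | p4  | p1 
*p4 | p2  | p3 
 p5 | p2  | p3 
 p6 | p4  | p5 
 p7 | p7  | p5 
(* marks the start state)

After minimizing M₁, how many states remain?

Start with accepting vs non-accepting: {p1,p3,p5,p6} | {p2,p4,p7}.
Stable partition: {p1,p3,p5,p6} | {p2,p4,p7} — 2 equivalence classes.

2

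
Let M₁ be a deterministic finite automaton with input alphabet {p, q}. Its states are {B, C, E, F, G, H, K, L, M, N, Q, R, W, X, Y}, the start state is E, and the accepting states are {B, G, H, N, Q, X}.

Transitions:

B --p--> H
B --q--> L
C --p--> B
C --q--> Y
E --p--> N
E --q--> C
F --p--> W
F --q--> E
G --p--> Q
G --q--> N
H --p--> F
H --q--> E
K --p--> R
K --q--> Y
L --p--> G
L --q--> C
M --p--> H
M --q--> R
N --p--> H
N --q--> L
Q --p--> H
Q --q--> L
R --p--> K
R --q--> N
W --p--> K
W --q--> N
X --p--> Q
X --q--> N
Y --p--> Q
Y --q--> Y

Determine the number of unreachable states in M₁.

2

BFS from E reaches {B, C, E, F, G, H, K, L, N, Q, R, W, Y}; the 2 state(s) M, X are never visited.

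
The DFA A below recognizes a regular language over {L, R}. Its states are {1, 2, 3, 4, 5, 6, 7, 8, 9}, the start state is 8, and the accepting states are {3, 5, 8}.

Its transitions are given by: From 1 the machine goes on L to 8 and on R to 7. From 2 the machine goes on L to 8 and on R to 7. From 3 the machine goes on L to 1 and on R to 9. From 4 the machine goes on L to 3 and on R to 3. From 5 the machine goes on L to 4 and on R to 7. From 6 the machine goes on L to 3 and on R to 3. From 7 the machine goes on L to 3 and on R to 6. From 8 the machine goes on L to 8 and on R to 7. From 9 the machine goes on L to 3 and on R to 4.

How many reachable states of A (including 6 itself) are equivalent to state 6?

States {2,5} cannot be reached from the start state, so discard them.
Initial partition by acceptance: {3,8} | {1,4,6,7,9}.
On input L, block {3,8} splits into {3} and {8}.
Refine {1,4,6,7,9} on symbol L: members go to different blocks, giving {4,6,7,9} and {1}.
Split {4,6,7,9} by δ(·,R) → {4,6} and {7,9}.
Stable partition: {3} | {4,6} | {8} | {1} | {7,9} — 5 equivalence classes.
State 6 belongs to the block {4,6}, which has 2 states.

2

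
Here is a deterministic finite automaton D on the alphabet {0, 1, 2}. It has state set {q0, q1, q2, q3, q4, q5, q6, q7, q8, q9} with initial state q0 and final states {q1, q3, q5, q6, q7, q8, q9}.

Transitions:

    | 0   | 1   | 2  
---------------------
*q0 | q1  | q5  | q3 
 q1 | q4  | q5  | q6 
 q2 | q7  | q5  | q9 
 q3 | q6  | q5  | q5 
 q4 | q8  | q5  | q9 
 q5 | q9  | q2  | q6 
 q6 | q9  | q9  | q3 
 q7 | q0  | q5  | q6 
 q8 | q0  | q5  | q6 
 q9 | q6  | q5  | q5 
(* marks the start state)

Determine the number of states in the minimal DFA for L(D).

P0 = {q1,q3,q5,q6,q7,q8,q9} | {q0,q2,q4}.
On input 0, block {q1,q3,q5,q6,q7,q8,q9} splits into {q3,q5,q6,q9} and {q1,q7,q8}.
Refine {q3,q5,q6,q9} on symbol 1: members go to different blocks, giving {q3,q6,q9} and {q5}.
Split {q3,q6,q9} by δ(·,1) → {q3,q9} and {q6}.
No further refinement is possible. Final partition (5 blocks): {q3,q9} | {q0,q2,q4} | {q1,q7,q8} | {q5} | {q6}.

5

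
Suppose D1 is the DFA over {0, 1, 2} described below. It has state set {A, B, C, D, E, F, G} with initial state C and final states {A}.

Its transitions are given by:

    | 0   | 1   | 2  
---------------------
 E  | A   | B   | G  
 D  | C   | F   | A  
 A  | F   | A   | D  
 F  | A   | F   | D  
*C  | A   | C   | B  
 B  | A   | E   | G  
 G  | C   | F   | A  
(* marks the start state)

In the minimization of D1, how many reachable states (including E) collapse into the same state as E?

Every state is reachable, so we keep all 7.
P0 = {A} | {B,C,D,E,F,G}.
On input 0, block {B,C,D,E,F,G} splits into {B,C,E,F} and {D,G}.
Refine {B,C,E,F} on symbol 2: members go to different blocks, giving {B,E,F} and {C}.
The partition is now stable with 4 blocks: {A} | {B,E,F} | {D,G} | {C}.
State E belongs to the block {B,E,F}, which has 3 states.

3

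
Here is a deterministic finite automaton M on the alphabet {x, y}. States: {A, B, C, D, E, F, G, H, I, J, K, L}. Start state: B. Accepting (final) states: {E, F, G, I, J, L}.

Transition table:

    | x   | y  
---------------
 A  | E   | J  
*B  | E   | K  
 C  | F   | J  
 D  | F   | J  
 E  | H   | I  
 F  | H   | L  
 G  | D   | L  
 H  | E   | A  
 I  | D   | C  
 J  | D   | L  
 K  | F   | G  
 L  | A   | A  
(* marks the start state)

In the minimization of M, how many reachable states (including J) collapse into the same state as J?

2

P0 = {E,F,G,I,J,L} | {A,B,C,D,H,K}.
Refine {E,F,G,I,J,L} on symbol y: members go to different blocks, giving {E,F,G,J} and {I,L}.
On input y, block {A,B,C,D,H,K} splits into {A,C,D,K} and {B,H}.
On input x, block {E,F,G,J} splits into {E,F} and {G,J}.
The partition is now stable with 5 blocks: {E,F} | {A,C,D,K} | {I,L} | {B,H} | {G,J}.
State J belongs to the block {G,J}, which has 2 states.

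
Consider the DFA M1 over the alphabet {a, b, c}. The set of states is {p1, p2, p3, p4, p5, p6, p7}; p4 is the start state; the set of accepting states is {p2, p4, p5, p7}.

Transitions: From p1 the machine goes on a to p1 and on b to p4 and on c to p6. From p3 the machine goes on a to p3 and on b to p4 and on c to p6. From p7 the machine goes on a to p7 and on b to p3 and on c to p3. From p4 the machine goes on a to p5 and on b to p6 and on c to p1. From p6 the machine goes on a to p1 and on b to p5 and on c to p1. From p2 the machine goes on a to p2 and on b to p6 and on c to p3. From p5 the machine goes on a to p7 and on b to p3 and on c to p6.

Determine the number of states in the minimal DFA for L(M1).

2

First remove the unreachable states {p2}; 6 states remain.
Initial partition by acceptance: {p4,p5,p7} | {p1,p3,p6}.
Stable partition: {p4,p5,p7} | {p1,p3,p6} — 2 equivalence classes.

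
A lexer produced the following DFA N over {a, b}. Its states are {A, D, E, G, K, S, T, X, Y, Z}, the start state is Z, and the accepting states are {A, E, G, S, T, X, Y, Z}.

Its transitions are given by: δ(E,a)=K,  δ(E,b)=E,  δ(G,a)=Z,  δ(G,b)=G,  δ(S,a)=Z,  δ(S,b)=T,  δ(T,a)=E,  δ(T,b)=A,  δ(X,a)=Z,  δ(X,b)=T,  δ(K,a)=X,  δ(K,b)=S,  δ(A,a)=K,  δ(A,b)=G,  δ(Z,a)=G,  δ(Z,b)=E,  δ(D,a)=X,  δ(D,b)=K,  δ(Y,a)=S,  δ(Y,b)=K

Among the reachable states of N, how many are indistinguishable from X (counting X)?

2

Reachable states from the start: {A,E,G,K,S,T,X,Z}. Unreachable: {D,Y} — drop them.
Start with accepting vs non-accepting: {A,E,G,S,T,X,Z} | {K}.
Split {A,E,G,S,T,X,Z} by δ(·,a) → {G,S,T,X,Z} and {A,E}.
On input a, block {G,S,T,X,Z} splits into {G,S,X,Z} and {T}.
Refine {G,S,X,Z} on symbol b: members go to different blocks, giving {S,X} and {Z} and {G}.
On input b, block {A,E} splits into {A} and {E}.
No further refinement is possible. Final partition (7 blocks): {S,X} | {K} | {A} | {T} | {Z} | {G} | {E}.
The equivalence class containing X is {S,X}, of size 2.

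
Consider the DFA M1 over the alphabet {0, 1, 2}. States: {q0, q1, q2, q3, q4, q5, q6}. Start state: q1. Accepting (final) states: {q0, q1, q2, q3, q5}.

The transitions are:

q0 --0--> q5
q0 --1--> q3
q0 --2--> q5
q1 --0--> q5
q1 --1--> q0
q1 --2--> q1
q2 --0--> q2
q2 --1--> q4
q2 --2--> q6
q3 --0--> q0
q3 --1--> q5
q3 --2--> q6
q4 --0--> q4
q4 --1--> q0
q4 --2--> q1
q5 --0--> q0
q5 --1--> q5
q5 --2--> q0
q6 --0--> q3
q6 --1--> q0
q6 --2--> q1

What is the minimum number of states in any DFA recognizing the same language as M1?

5

Reachable states from the start: {q0,q1,q3,q5,q6}. Unreachable: {q2,q4} — drop them.
Start with accepting vs non-accepting: {q0,q1,q3,q5} | {q6}.
Split {q0,q1,q3,q5} by δ(·,2) → {q0,q1,q5} and {q3}.
Refine {q0,q1,q5} on symbol 1: members go to different blocks, giving {q1,q5} and {q0}.
Refine {q1,q5} on symbol 0: members go to different blocks, giving {q1} and {q5}.
No further refinement is possible. Final partition (5 blocks): {q1} | {q6} | {q3} | {q0} | {q5}.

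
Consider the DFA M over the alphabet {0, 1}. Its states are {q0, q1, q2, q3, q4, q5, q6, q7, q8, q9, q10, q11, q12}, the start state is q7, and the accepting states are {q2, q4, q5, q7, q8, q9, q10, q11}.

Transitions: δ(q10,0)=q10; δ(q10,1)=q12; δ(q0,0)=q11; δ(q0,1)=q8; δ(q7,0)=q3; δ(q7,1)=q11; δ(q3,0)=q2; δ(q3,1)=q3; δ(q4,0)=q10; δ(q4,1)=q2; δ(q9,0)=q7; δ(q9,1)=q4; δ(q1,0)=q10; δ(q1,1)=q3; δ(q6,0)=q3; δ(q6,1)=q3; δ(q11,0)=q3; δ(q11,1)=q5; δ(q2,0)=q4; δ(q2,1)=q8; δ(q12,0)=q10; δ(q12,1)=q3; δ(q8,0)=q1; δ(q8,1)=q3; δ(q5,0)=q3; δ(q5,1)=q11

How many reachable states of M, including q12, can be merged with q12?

2

States {q0,q6,q9} cannot be reached from the start state, so discard them.
P0 = {q2,q4,q5,q7,q8,q10,q11} | {q1,q3,q12}.
Split {q2,q4,q5,q7,q8,q10,q11} by δ(·,0) → {q5,q7,q8,q11} and {q2,q4,q10}.
Split {q5,q7,q8,q11} by δ(·,1) → {q5,q7,q11} and {q8}.
On input 1, block {q2,q4,q10} splits into {q2} and {q4} and {q10}.
On input 0, block {q1,q3,q12} splits into {q1,q12} and {q3}.
No further refinement is possible. Final partition (7 blocks): {q5,q7,q11} | {q1,q12} | {q2} | {q8} | {q4} | {q10} | {q3}.
The equivalence class containing q12 is {q1,q12}, of size 2.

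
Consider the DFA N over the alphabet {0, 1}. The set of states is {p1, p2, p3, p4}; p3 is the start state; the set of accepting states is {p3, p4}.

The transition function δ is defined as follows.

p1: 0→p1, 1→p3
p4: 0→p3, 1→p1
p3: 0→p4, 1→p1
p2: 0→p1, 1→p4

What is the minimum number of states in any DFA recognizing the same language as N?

2

States {p2} cannot be reached from the start state, so discard them.
P0 = {p3,p4} | {p1}.
No further refinement is possible. Final partition (2 blocks): {p3,p4} | {p1}.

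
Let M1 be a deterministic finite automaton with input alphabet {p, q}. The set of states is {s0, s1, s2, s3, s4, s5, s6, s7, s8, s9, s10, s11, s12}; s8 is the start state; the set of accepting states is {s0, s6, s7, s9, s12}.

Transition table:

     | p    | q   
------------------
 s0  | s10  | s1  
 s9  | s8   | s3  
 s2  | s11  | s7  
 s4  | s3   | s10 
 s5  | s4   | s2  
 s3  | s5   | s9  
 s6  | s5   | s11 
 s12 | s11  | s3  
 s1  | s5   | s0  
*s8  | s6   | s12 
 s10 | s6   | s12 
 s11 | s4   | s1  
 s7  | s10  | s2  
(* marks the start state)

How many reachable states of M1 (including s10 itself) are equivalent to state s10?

All states are reachable from the start state.
P0 = {s0,s6,s7,s9,s12} | {s1,s2,s3,s4,s5,s8,s10,s11}.
Split {s1,s2,s3,s4,s5,s8,s10,s11} by δ(·,p) → {s1,s2,s3,s4,s5,s11} and {s8,s10}.
On input p, block {s0,s6,s7,s9,s12} splits into {s0,s7,s9} and {s6,s12}.
On input q, block {s1,s2,s3,s4,s5,s11} splits into {s1,s2,s3} and {s5,s11} and {s4}.
On input q, block {s6,s12} splits into {s6} and {s12}.
The partition is now stable with 7 blocks: {s0,s7,s9} | {s1,s2,s3} | {s8,s10} | {s6} | {s5,s11} | {s4} | {s12}.
The equivalence class containing s10 is {s8,s10}, of size 2.

2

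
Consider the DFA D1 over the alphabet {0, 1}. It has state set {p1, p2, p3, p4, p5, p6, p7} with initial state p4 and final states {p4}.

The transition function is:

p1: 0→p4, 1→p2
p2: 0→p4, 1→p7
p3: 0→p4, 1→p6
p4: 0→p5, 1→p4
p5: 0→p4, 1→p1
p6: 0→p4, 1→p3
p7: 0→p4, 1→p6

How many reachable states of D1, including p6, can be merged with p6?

6

Initial partition by acceptance: {p4} | {p1,p2,p3,p5,p6,p7}.
Stable partition: {p4} | {p1,p2,p3,p5,p6,p7} — 2 equivalence classes.
State p6 belongs to the block {p1,p2,p3,p5,p6,p7}, which has 6 states.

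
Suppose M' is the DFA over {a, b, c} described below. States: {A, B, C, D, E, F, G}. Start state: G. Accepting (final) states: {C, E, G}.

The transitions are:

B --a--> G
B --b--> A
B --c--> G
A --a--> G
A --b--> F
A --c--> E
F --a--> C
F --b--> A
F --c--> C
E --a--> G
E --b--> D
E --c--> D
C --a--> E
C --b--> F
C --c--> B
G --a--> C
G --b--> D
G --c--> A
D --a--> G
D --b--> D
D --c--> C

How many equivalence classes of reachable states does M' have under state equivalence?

All states are reachable from the start state.
Initial partition by acceptance: {C,E,G} | {A,B,D,F}.
No further refinement is possible. Final partition (2 blocks): {C,E,G} | {A,B,D,F}.

2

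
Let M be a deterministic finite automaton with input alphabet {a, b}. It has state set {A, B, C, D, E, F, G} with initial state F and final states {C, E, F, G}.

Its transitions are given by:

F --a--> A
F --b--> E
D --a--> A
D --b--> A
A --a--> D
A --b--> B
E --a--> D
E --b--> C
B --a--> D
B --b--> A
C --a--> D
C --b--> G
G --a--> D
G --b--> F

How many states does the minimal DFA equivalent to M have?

All states are reachable from the start state.
Start with accepting vs non-accepting: {C,E,F,G} | {A,B,D}.
The partition is now stable with 2 blocks: {C,E,F,G} | {A,B,D}.

2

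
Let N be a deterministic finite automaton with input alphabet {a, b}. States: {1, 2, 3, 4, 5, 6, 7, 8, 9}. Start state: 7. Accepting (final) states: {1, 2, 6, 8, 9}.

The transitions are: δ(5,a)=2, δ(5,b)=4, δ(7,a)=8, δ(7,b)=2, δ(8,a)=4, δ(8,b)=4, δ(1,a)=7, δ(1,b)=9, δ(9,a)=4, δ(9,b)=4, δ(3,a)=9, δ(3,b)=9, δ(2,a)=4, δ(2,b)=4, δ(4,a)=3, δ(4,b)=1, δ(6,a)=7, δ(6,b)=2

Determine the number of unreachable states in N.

2

Starting at 7 and following transitions, the reachable set is {1, 2, 3, 4, 7, 8, 9}. That leaves 5, 6 unreachable — 2 in total.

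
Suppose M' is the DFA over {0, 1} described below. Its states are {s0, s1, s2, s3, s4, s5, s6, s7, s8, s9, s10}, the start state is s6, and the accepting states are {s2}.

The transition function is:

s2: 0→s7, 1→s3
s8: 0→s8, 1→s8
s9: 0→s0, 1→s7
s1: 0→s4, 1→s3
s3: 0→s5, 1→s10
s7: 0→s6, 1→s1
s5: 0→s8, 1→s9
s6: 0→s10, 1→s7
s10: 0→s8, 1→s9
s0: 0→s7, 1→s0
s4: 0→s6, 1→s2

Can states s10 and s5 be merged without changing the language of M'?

All states are reachable from the start state.
Start with accepting vs non-accepting: {s2} | {s0,s1,s3,s4,s5,s6,s7,s8,s9,s10}.
Split {s0,s1,s3,s4,s5,s6,s7,s8,s9,s10} by δ(·,1) → {s0,s1,s3,s5,s6,s7,s8,s9,s10} and {s4}.
On input 0, block {s0,s1,s3,s5,s6,s7,s8,s9,s10} splits into {s0,s3,s5,s6,s7,s8,s9,s10} and {s1}.
Refine {s0,s3,s5,s6,s7,s8,s9,s10} on symbol 1: members go to different blocks, giving {s0,s3,s5,s6,s8,s9,s10} and {s7}.
Split {s0,s3,s5,s6,s8,s9,s10} by δ(·,0) → {s3,s5,s6,s8,s9,s10} and {s0}.
Split {s3,s5,s6,s8,s9,s10} by δ(·,0) → {s3,s5,s6,s8,s10} and {s9}.
Split {s3,s5,s6,s8,s10} by δ(·,1) → {s3,s8} and {s5,s10} and {s6}.
Refine {s3,s8} on symbol 0: members go to different blocks, giving {s3} and {s8}.
No further refinement is possible. Final partition (10 blocks): {s2} | {s3} | {s4} | {s1} | {s7} | {s0} | {s9} | {s5,s10} | {s6} | {s8}.
s10 and s5 lie in the same block of the stable partition, so they are equivalent — no string distinguishes them.

Yes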